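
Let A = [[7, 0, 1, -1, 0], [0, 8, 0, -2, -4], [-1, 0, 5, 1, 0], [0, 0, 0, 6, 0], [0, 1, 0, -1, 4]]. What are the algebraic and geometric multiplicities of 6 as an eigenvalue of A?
The characteristic polynomial is (x - 6)^5, so the factor x - 6 appears with exponent 5: the algebraic multiplicity is 5.

rank(A - 6I) = 2, so the eigenspace has dimension 5 - 2 = 3: the geometric multiplicity is 3.

Since 3 < 5, A is not diagonalizable.

algebraic multiplicity 5, geometric multiplicity 3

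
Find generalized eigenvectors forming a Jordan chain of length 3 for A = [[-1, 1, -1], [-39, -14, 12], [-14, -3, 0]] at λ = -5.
v_1 = [[0, 1, 1]]^T, v_2 = [[0, 3, 2]]^T, v_3 = [[1, -3, 1]]^T

We seek v_1 ∈ ker((A + 5I)^3) \ ker((A + 5I)^2), then set v_{i+1} = (A + 5I) v_i.

One such chain is v_1 = [[0, 1, 1]]^T, v_2 = [[0, 3, 2]]^T, v_3 = [[1, -3, 1]]^T. Check: (A + 5I) v_3 = [[0, 0, 0]]^T = 0.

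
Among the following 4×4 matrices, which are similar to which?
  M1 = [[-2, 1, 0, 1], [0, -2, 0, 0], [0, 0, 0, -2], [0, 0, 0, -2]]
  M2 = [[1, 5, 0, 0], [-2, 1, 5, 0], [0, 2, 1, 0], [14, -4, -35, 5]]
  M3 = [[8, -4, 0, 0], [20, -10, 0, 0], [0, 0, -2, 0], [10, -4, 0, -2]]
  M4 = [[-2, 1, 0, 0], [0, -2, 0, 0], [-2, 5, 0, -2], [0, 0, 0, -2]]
Characteristic polynomials: χ_{M1} = x(x + 2)^3, χ_{M2} = (x - 5)(x - 1)^3, χ_{M3} = x(x + 2)^3, χ_{M4} = x(x + 2)^3.

{M1, M4}: invariant factors x + 2, x(x + 2)^2.

{M2}: invariant factors (x - 5)(x - 1)^3.

{M3}: invariant factors x + 2, x + 2, x(x + 2).

Matrices are similar if and only if their invariant-factor lists agree; the partition into similarity classes is {M1, M4}, {M2}, {M3}.

3 classes: {M1, M4}, {M2}, {M3}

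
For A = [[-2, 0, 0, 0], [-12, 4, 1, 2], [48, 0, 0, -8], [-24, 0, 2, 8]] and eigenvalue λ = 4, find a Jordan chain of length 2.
v_1 = [[0, -1, 5, -2]]^T, v_2 = [[0, 1, -4, 2]]^T

We seek v_1 ∈ ker((A - 4I)^2) \ ker(A - 4I), then set v_{i+1} = (A - 4I) v_i.

One such chain is v_1 = [[0, -1, 5, -2]]^T, v_2 = [[0, 1, -4, 2]]^T. Check: (A - 4I) v_2 = [[0, 0, 0, 0]]^T = 0.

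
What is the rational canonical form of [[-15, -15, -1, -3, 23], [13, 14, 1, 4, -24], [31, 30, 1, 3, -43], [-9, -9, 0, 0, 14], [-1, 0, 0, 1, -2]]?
The invariant factors of A (the non-unit diagonal entries of the Smith normal form of xI - A over ℚ[x]) are x + 1, (x + 1)(x^3 + 2x - 5), each dividing the next. The characteristic polynomial is their product, (x + 1)^2(x^3 + 2x - 5).

The rational canonical form is the block-diagonal matrix of companion matrices C(f_i):
R = [[-1, 0, 0, 0, 0], [0, 0, 0, 0, 5], [0, 1, 0, 0, 3], [0, 0, 1, 0, -2], [0, 0, 0, 1, -1]].

Note the characteristic polynomial does not split into linear factors over ℚ, so A has no Jordan form over ℚ; the rational canonical form exists over any field.

R = [[-1, 0, 0, 0, 0], [0, 0, 0, 0, 5], [0, 1, 0, 0, 3], [0, 0, 1, 0, -2], [0, 0, 0, 1, -1]]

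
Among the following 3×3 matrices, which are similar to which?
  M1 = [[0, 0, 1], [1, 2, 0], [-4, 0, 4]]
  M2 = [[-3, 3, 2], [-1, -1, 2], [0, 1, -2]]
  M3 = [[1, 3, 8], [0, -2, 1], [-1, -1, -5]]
2 classes: {M1}, {M2, M3}

Characteristic polynomials: χ_{M1} = (x - 2)^3, χ_{M2} = (x + 2)^3, χ_{M3} = (x + 2)^3.

{M1}: invariant factors (x - 2)^3.

{M2, M3}: invariant factors (x + 2)^3.

Matrices are similar if and only if their invariant-factor lists agree; the partition into similarity classes is {M1}, {M2, M3}.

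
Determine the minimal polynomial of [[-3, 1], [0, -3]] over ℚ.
m_A(x) = (x + 3)^2

The characteristic polynomial factors as (x + 3)^2. The minimal polynomial is ∏(x - λ)^{k_λ} where k_λ is the size of the largest Jordan block at λ.

For λ = -3: rank(A + 3I) = 1, and the largest Jordan block has size 2 (the smallest k with rank((A + 3I)^k) = rank((A + 3I)^(k+1))).

So m_A(x) = (x + 3)^2.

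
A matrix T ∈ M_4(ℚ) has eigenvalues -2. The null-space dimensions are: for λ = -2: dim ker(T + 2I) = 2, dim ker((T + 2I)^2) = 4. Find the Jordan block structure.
Jordan blocks: (-2, 2), (-2, 2)

λ = -2: successive nullity increments [2, 2] count blocks of size ≥ k; block sizes are [2, 2].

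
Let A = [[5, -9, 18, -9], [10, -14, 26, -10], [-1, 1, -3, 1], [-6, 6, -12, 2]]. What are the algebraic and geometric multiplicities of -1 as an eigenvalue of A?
The characteristic polynomial is (x + 1)^2(x + 4)^2, so the factor x + 1 appears with exponent 2: the algebraic multiplicity is 2.

rank(A + I) = 3, so the eigenspace has dimension 4 - 3 = 1: the geometric multiplicity is 1.

Since 1 < 2, A is not diagonalizable.

algebraic multiplicity 2, geometric multiplicity 1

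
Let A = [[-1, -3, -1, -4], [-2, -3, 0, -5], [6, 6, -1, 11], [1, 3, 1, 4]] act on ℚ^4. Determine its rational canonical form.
The invariant factors of A (the non-unit diagonal entries of the Smith normal form of xI - A over ℚ[x]) are x(x - 1)^2(x + 3), each dividing the next. The characteristic polynomial is their product, x(x - 1)^2(x + 3).

The rational canonical form is the block-diagonal matrix of companion matrices C(f_i):
R = [[0, 0, 0, 0], [1, 0, 0, -3], [0, 1, 0, 5], [0, 0, 1, -1]].

R = [[0, 0, 0, 0], [1, 0, 0, -3], [0, 1, 0, 5], [0, 0, 1, -1]]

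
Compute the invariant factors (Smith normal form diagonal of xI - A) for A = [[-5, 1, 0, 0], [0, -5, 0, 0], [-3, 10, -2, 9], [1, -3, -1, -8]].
(x + 5)^2, (x + 5)^2

The Jordan structure of A has elementary divisors (x + 5)^2, (x + 5)^2. Arranging the block sizes at each eigenvalue in decreasing order and taking row products gives the invariant factors.

Invariant factors (smallest first, each dividing the next): (x + 5)^2, (x + 5)^2.

Check: the last factor (x + 5)^2 is the minimal polynomial, and the product (x + 5)^4 is the characteristic polynomial.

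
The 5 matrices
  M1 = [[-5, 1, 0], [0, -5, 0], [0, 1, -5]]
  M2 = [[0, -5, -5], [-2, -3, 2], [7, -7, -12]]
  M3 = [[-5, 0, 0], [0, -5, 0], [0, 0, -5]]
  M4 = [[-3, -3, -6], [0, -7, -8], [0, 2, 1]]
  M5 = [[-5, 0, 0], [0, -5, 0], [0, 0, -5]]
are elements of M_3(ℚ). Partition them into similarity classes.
Characteristic polynomials: χ_{M1} = (x + 5)^3, χ_{M2} = (x + 5)^3, χ_{M3} = (x + 5)^3, χ_{M4} = (x + 3)^3, χ_{M5} = (x + 5)^3.

{M1, M2}: invariant factors x + 5, (x + 5)^2.

{M3, M5}: invariant factors x + 5, x + 5, x + 5.

{M4}: invariant factors x + 3, (x + 3)^2.

Matrices are similar if and only if their invariant-factor lists agree; the partition into similarity classes is {M1, M2}, {M3, M5}, {M4}.

3 classes: {M1, M2}, {M3, M5}, {M4}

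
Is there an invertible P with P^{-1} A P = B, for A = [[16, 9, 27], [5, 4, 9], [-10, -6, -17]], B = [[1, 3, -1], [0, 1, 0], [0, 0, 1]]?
Yes.

Two matrices over a field are similar if and only if they have the same invariant factors.

Both A and B have characteristic polynomial (x - 1)^3 and minimal polynomial (x - 1)^2. Computing further, both have invariant factors x - 1, (x - 1)^2. Hence A and B are similar.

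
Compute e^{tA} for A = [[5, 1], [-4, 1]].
e^{tA} = [[(2*t + 1)*e^{3*t}, t*e^{3*t}], [-4*t*e^{3*t}, (1 - 2*t)*e^{3*t}]]

A has Jordan form J = [[3, 1], [0, 3]] with A = PJP^{-1}, so e^{tA} = P e^{tJ} P^{-1}.

For a Jordan block J_k(λ), e^{tJ_k(λ)} = e^{λt} · (I + tN + t^2 N^2/2! + ... + t^{k-1} N^{k-1}/(k-1)!) where N is the nilpotent superdiagonal part.

Assembling the blocks and conjugating back gives the entries of e^{tA} as shown above.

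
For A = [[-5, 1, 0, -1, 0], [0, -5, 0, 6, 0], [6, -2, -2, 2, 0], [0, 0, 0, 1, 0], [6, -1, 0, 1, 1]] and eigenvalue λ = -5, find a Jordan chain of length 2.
v_1 = [[0, 1, 0, 0, 0]]^T, v_2 = [[1, 0, -2, 0, -1]]^T

We seek v_1 ∈ ker((A + 5I)^2) \ ker(A + 5I), then set v_{i+1} = (A + 5I) v_i.

One such chain is v_1 = [[0, 1, 0, 0, 0]]^T, v_2 = [[1, 0, -2, 0, -1]]^T. Check: (A + 5I) v_2 = [[0, 0, 0, 0, 0]]^T = 0.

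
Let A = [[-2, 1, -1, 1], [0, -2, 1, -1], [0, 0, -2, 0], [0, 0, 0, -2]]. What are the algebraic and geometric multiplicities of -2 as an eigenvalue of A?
The characteristic polynomial is (x + 2)^4, so the factor x + 2 appears with exponent 4: the algebraic multiplicity is 4.

rank(A + 2I) = 2, so the eigenspace has dimension 4 - 2 = 2: the geometric multiplicity is 2.

Since 2 < 4, A is not diagonalizable.

algebraic multiplicity 4, geometric multiplicity 2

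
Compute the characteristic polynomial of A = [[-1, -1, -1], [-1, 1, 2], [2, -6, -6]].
xI - A = [[x + 1, 1, 1], [1, x - 1, -2], [-2, 6, x + 6]].

Expanding det(xI - A) along the first row:
det(xI - A) = + (x + 1)·det([[x - 1, -2], [6, x + 6]]) - (1)·det([[1, -2], [-2, x + 6]]) + (1)·det([[1, x - 1], [-2, 6]]).

Evaluating gives χ_A(x) = x^3 + 6x^2 + 12x + 8 = (x + 2)^3.

χ_A(x) = (x + 2)^3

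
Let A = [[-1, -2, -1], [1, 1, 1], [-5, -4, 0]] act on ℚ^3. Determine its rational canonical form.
The invariant factors of A (the non-unit diagonal entries of the Smith normal form of xI - A over ℚ[x]) are x^3 - 5, each dividing the next. The characteristic polynomial is their product, x^3 - 5.

The rational canonical form is the block-diagonal matrix of companion matrices C(f_i):
R = [[0, 0, 5], [1, 0, 0], [0, 1, 0]].

Note the characteristic polynomial does not split into linear factors over ℚ, so A has no Jordan form over ℚ; the rational canonical form exists over any field.

R = [[0, 0, 5], [1, 0, 0], [0, 1, 0]]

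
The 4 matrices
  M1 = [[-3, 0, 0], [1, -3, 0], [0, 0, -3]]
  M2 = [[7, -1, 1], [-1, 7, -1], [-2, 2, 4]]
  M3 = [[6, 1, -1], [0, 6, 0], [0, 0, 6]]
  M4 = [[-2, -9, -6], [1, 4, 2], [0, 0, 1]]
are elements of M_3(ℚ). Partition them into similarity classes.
3 classes: {M1}, {M2, M3}, {M4}

Characteristic polynomials: χ_{M1} = (x + 3)^3, χ_{M2} = (x - 6)^3, χ_{M3} = (x - 6)^3, χ_{M4} = (x - 1)^3.

{M1}: invariant factors x + 3, (x + 3)^2.

{M2, M3}: invariant factors x - 6, (x - 6)^2.

{M4}: invariant factors x - 1, (x - 1)^2.

Matrices are similar if and only if their invariant-factor lists agree; the partition into similarity classes is {M1}, {M2, M3}, {M4}.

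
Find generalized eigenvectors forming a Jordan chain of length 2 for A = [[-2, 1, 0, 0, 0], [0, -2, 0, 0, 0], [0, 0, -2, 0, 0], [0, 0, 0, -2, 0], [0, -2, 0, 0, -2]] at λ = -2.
We seek v_1 ∈ ker((A + 2I)^2) \ ker(A + 2I), then set v_{i+1} = (A + 2I) v_i.

One such chain is v_1 = [[0, 1, 1, -1, -5]]^T, v_2 = [[1, 0, 0, 0, -2]]^T. Check: (A + 2I) v_2 = [[0, 0, 0, 0, 0]]^T = 0.

v_1 = [[0, 1, 1, -1, -5]]^T, v_2 = [[1, 0, 0, 0, -2]]^T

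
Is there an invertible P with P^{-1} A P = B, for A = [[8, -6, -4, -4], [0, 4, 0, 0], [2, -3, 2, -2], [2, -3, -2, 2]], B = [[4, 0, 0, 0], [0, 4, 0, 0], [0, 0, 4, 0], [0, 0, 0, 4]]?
No.

Both have characteristic polynomial (x - 4)^4, but the minimal polynomial of A is (x - 4)^2 while the minimal polynomial of B is x - 4. The minimal polynomial is a similarity invariant, so A and B are not similar.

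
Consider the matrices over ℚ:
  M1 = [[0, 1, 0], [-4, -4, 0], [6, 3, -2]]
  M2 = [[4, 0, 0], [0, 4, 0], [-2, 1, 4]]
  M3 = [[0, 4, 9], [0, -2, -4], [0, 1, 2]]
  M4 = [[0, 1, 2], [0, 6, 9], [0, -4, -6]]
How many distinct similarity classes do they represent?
3 classes: {M1}, {M2}, {M3, M4}

Characteristic polynomials: χ_{M1} = (x + 2)^3, χ_{M2} = (x - 4)^3, χ_{M3} = x^3, χ_{M4} = x^3.

{M1}: invariant factors x + 2, (x + 2)^2.

{M2}: invariant factors x - 4, (x - 4)^2.

{M3, M4}: invariant factors x^3.

Matrices are similar if and only if their invariant-factor lists agree; the partition into similarity classes is {M1}, {M2}, {M3, M4}.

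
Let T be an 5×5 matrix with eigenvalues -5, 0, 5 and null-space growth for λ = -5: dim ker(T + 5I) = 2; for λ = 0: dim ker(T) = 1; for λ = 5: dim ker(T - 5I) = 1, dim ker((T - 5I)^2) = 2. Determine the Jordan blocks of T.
Jordan blocks: (-5, 1), (-5, 1), (0, 1), (5, 2)

λ = -5: successive nullity increments [2] count blocks of size ≥ k; block sizes are [1, 1].
λ = 0: successive nullity increments [1] count blocks of size ≥ k; block sizes are [1].
λ = 5: successive nullity increments [1, 1] count blocks of size ≥ k; block sizes are [2].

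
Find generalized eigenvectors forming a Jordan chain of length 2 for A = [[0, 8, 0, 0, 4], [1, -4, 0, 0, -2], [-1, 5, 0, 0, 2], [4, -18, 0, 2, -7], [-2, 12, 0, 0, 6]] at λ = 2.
We seek v_1 ∈ ker((A - 2I)^2) \ ker(A - 2I), then set v_{i+1} = (A - 2I) v_i.

One such chain is v_1 = [[2, 0, 0, -1, 1]]^T, v_2 = [[0, 0, 0, 1, 0]]^T. Check: (A - 2I) v_2 = [[0, 0, 0, 0, 0]]^T = 0.

v_1 = [[2, 0, 0, -1, 1]]^T, v_2 = [[0, 0, 0, 1, 0]]^T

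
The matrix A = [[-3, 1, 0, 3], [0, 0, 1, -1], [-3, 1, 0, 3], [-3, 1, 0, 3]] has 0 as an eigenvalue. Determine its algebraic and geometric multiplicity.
algebraic multiplicity 4, geometric multiplicity 2

The characteristic polynomial is x^4, so the factor x appears with exponent 4: the algebraic multiplicity is 4.

rank(A) = 2, so the eigenspace has dimension 4 - 2 = 2: the geometric multiplicity is 2.

Since 2 < 4, A is not diagonalizable.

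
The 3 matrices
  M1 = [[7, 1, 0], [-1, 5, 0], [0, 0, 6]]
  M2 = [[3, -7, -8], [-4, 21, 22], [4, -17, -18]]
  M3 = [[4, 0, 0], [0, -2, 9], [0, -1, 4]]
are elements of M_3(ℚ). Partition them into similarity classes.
2 classes: {M1}, {M2, M3}

Characteristic polynomials: χ_{M1} = (x - 6)^3, χ_{M2} = (x - 4)(x - 1)^2, χ_{M3} = (x - 4)(x - 1)^2.

{M1}: invariant factors x - 6, (x - 6)^2.

{M2, M3}: invariant factors (x - 4)(x - 1)^2.

Matrices are similar if and only if their invariant-factor lists agree; the partition into similarity classes is {M1}, {M2, M3}.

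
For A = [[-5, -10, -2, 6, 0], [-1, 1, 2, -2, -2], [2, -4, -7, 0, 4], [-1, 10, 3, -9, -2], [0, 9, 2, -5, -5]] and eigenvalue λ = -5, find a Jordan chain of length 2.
v_1 = [[-1, 0, 0, 0, 1]]^T, v_2 = [[0, -1, 2, -1, 0]]^T

We seek v_1 ∈ ker((A + 5I)^2) \ ker(A + 5I), then set v_{i+1} = (A + 5I) v_i.

One such chain is v_1 = [[-1, 0, 0, 0, 1]]^T, v_2 = [[0, -1, 2, -1, 0]]^T. Check: (A + 5I) v_2 = [[0, 0, 0, 0, 0]]^T = 0.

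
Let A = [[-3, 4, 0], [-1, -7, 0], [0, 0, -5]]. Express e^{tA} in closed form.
e^{tA} = [[(2*t + 1)*e^{-5*t}, 4*t*e^{-5*t}, 0], [-t*e^{-5*t}, (1 - 2*t)*e^{-5*t}, 0], [0, 0, e^{-5*t}]]

A has Jordan form J = [[-5, 1, 0], [0, -5, 0], [0, 0, -5]] with A = PJP^{-1}, so e^{tA} = P e^{tJ} P^{-1}.

For a Jordan block J_k(λ), e^{tJ_k(λ)} = e^{λt} · (I + tN + t^2 N^2/2! + ... + t^{k-1} N^{k-1}/(k-1)!) where N is the nilpotent superdiagonal part.

Assembling the blocks and conjugating back gives the entries of e^{tA} as shown above.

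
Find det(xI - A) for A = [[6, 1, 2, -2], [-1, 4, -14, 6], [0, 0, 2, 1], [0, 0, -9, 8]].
xI - A = [[x - 6, -1, -2, 2], [1, x - 4, 14, -6], [0, 0, x - 2, -1], [0, 0, 9, x - 8]].

Expanding det(xI - A) along the first row:
det(xI - A) = + (x - 6)·det([[x - 4, 14, -6], [0, x - 2, -1], [0, 9, x - 8]]) - (-1)·det([[1, 14, -6], [0, x - 2, -1], [0, 9, x - 8]]) + (-2)·det([[1, x - 4, -6], [0, 0, -1], [0, 0, x - 8]]) - (2)·det([[1, x - 4, 14], [0, 0, x - 2], [0, 0, 9]]).

Evaluating gives χ_A(x) = x^4 - 20x^3 + 150x^2 - 500x + 625 = (x - 5)^4.

χ_A(x) = (x - 5)^4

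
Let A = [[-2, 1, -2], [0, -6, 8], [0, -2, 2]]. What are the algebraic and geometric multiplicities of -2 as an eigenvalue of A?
The characteristic polynomial is (x + 2)^3, so the factor x + 2 appears with exponent 3: the algebraic multiplicity is 3.

rank(A + 2I) = 1, so the eigenspace has dimension 3 - 1 = 2: the geometric multiplicity is 2.

Since 2 < 3, A is not diagonalizable.

algebraic multiplicity 3, geometric multiplicity 2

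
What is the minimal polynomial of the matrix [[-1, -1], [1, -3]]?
The characteristic polynomial factors as (x + 2)^2. The minimal polynomial is ∏(x - λ)^{k_λ} where k_λ is the size of the largest Jordan block at λ.

For λ = -2: rank(A + 2I) = 1, and the largest Jordan block has size 2 (the smallest k with rank((A + 2I)^k) = rank((A + 2I)^(k+1))).

So m_A(x) = (x + 2)^2.

m_A(x) = (x + 2)^2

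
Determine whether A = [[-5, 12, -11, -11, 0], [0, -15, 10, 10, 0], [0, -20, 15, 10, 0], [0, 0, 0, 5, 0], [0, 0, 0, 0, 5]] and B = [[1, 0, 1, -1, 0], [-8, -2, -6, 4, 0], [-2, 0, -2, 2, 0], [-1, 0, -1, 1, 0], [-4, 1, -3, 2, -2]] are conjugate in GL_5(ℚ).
No.

trace(A) = 5 but trace(B) = -4. The trace is a similarity invariant, so A and B are not similar.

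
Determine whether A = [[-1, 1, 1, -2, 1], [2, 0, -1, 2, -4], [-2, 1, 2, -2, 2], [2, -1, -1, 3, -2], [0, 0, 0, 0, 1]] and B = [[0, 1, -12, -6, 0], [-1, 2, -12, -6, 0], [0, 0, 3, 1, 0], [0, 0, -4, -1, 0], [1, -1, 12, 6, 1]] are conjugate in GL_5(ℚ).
Two matrices over a field are similar if and only if they have the same invariant factors.

Both A and B have characteristic polynomial (x - 1)^5 and minimal polynomial (x - 1)^2. Computing further, both have invariant factors x - 1, (x - 1)^2, (x - 1)^2. Hence A and B are similar.

Yes.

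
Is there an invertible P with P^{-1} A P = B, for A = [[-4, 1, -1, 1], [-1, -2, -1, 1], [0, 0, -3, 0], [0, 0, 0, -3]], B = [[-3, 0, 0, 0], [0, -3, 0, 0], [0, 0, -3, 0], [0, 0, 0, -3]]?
Both have characteristic polynomial (x + 3)^4, but the minimal polynomial of A is (x + 3)^2 while the minimal polynomial of B is x + 3. The minimal polynomial is a similarity invariant, so A and B are not similar.

No.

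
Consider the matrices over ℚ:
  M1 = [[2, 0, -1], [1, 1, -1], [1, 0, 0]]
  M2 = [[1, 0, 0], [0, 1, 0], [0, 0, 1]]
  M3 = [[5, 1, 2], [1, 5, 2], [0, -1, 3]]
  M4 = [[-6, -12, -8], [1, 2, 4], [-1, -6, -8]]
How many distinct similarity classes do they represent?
Characteristic polynomials: χ_{M1} = (x - 1)^3, χ_{M2} = (x - 1)^3, χ_{M3} = (x - 5)(x - 4)^2, χ_{M4} = (x + 4)^3.

{M1}: invariant factors x - 1, (x - 1)^2.

{M2}: invariant factors x - 1, x - 1, x - 1.

{M3}: invariant factors (x - 5)(x - 4)^2.

{M4}: invariant factors x + 4, (x + 4)^2.

Matrices are similar if and only if their invariant-factor lists agree; the partition into similarity classes is {M1}, {M2}, {M3}, {M4}.

4 classes: {M1}, {M2}, {M3}, {M4}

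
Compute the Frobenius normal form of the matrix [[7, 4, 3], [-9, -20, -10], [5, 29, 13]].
The invariant factors of A (the non-unit diagonal entries of the Smith normal form of xI - A over ℚ[x]) are x^3 + 2x + 5, each dividing the next. The characteristic polynomial is their product, x^3 + 2x + 5.

The rational canonical form is the block-diagonal matrix of companion matrices C(f_i):
R = [[0, 0, -5], [1, 0, -2], [0, 1, 0]].

Note the characteristic polynomial does not split into linear factors over ℚ, so A has no Jordan form over ℚ; the rational canonical form exists over any field.

R = [[0, 0, -5], [1, 0, -2], [0, 1, 0]]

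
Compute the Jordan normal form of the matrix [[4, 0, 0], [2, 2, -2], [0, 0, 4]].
J = [[2, 0, 0], [0, 4, 0], [0, 0, 4]]

The characteristic polynomial is det(xI - A) = (x - 4)^2(x - 2), so the eigenvalues are 2 (algebraic multiplicity 1), 4 (algebraic multiplicity 2).

For λ = 2: algebraic multiplicity 1 gives one 1×1 block.

For λ = 4: rank(A - 4I) = 1. The eigenspace has dimension 3 - 1 = 2, so there are 2 Jordan blocks; the rank sequence gives block sizes [1, 1].

Assembling the blocks gives the Jordan form J above.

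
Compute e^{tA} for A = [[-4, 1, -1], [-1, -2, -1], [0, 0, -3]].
A has Jordan form J = [[-3, 1, 0], [0, -3, 0], [0, 0, -3]] with A = PJP^{-1}, so e^{tA} = P e^{tJ} P^{-1}.

For a Jordan block J_k(λ), e^{tJ_k(λ)} = e^{λt} · (I + tN + t^2 N^2/2! + ... + t^{k-1} N^{k-1}/(k-1)!) where N is the nilpotent superdiagonal part.

Assembling the blocks and conjugating back gives the entries of e^{tA} as shown above.

e^{tA} = [[(1 - t)*e^{-3*t}, t*e^{-3*t}, -t*e^{-3*t}], [-t*e^{-3*t}, (t + 1)*e^{-3*t}, -t*e^{-3*t}], [0, 0, e^{-3*t}]]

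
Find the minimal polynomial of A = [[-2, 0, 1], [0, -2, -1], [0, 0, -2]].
The characteristic polynomial factors as (x + 2)^3. The minimal polynomial is ∏(x - λ)^{k_λ} where k_λ is the size of the largest Jordan block at λ.

For λ = -2: rank(A + 2I) = 1, and the largest Jordan block has size 2 (the smallest k with rank((A + 2I)^k) = rank((A + 2I)^(k+1))).

So m_A(x) = (x + 2)^2.

m_A(x) = (x + 2)^2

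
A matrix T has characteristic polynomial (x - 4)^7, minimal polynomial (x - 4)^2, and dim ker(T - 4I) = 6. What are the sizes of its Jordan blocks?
Jordan blocks: (4, 2), (4, 1), (4, 1), (4, 1), (4, 1), (4, 1)

λ = 4: algebraic multiplicity 7 (exponent in χ_T), largest block size 2 (exponent in m_T), 6 blocks (geometric multiplicity). These force block sizes [2, 1, 1, 1, 1, 1].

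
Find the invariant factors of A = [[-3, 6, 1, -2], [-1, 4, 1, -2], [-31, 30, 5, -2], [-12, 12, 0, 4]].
The Jordan structure of A has elementary divisors (x + 2), (x - 4)^2, (x - 4). Arranging the block sizes at each eigenvalue in decreasing order and taking row products gives the invariant factors.

Invariant factors (smallest first, each dividing the next): x - 4, (x - 4)^2(x + 2).

Check: the last factor (x - 4)^2(x + 2) is the minimal polynomial, and the product (x - 4)^3(x + 2) is the characteristic polynomial.

x - 4, (x - 4)^2(x + 2)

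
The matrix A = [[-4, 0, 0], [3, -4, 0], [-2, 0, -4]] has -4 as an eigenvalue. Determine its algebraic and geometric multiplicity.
The characteristic polynomial is (x + 4)^3, so the factor x + 4 appears with exponent 3: the algebraic multiplicity is 3.

rank(A + 4I) = 1, so the eigenspace has dimension 3 - 1 = 2: the geometric multiplicity is 2.

Since 2 < 3, A is not diagonalizable.

algebraic multiplicity 3, geometric multiplicity 2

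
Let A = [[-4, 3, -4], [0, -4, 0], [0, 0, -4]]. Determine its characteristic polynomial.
xI - A = [[x + 4, -3, 4], [0, x + 4, 0], [0, 0, x + 4]].

Expanding det(xI - A) along the first row:
det(xI - A) = + (x + 4)·det([[x + 4, 0], [0, x + 4]]) - (-3)·det([[0, 0], [0, x + 4]]) + (4)·det([[0, x + 4], [0, 0]]).

Evaluating gives χ_A(x) = x^3 + 12x^2 + 48x + 64 = (x + 4)^3.

χ_A(x) = (x + 4)^3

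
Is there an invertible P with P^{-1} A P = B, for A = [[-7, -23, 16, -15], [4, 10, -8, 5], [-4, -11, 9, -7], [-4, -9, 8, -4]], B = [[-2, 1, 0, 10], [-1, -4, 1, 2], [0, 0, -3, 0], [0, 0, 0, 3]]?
No.

trace(A) = 8 but trace(B) = -6. The trace is a similarity invariant, so A and B are not similar.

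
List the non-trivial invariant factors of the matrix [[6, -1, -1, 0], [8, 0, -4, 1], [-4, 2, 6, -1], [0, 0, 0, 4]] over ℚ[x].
The Jordan structure of A has elementary divisors (x - 4)^2, (x - 4)^2. Arranging the block sizes at each eigenvalue in decreasing order and taking row products gives the invariant factors.

Invariant factors (smallest first, each dividing the next): (x - 4)^2, (x - 4)^2.

Check: the last factor (x - 4)^2 is the minimal polynomial, and the product (x - 4)^4 is the characteristic polynomial.

(x - 4)^2, (x - 4)^2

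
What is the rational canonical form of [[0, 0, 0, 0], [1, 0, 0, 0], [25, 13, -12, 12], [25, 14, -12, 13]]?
The invariant factors of A (the non-unit diagonal entries of the Smith normal form of xI - A over ℚ[x]) are x^2(x - 4)(x + 3), each dividing the next. The characteristic polynomial is their product, x^2(x - 4)(x + 3).

The rational canonical form is the block-diagonal matrix of companion matrices C(f_i):
R = [[0, 0, 0, 0], [1, 0, 0, 0], [0, 1, 0, 12], [0, 0, 1, 1]].

R = [[0, 0, 0, 0], [1, 0, 0, 0], [0, 1, 0, 12], [0, 0, 1, 1]]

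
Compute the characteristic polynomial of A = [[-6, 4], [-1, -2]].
χ_A(x) = (x + 4)^2

xI - A = [[x + 6, -4], [1, x + 2]].

Expanding det(xI - A) along the first row:
det(xI - A) = + (x + 6)·det([[x + 2]]) - (-4)·det([[1]]).

Evaluating gives χ_A(x) = x^2 + 8x + 16 = (x + 4)^2.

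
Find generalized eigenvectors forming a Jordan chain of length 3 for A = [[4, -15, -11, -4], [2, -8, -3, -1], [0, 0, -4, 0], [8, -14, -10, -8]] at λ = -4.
We seek v_1 ∈ ker((A + 4I)^3) \ ker((A + 4I)^2), then set v_{i+1} = (A + 4I) v_i.

One such chain is v_1 = [[1, 2, -2, 1]]^T, v_2 = [[-4, -1, 0, -4]]^T, v_3 = [[-1, 0, 0, -2]]^T. Check: (A + 4I) v_3 = [[0, 0, 0, 0]]^T = 0.

v_1 = [[1, 2, -2, 1]]^T, v_2 = [[-4, -1, 0, -4]]^T, v_3 = [[-1, 0, 0, -2]]^T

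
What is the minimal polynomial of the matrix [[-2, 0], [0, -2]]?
m_A(x) = x + 2

The characteristic polynomial factors as (x + 2)^2. The minimal polynomial is ∏(x - λ)^{k_λ} where k_λ is the size of the largest Jordan block at λ.

For λ = -2: rank(A + 2I) = 0, and the largest Jordan block has size 1 (the smallest k with rank((A + 2I)^k) = rank((A + 2I)^(k+1))).

So m_A(x) = x + 2.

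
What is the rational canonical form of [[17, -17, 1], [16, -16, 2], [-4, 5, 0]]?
The invariant factors of A (the non-unit diagonal entries of the Smith normal form of xI - A over ℚ[x]) are (x + 3)(x^2 - 4x + 6), each dividing the next. The characteristic polynomial is their product, (x + 3)(x^2 - 4x + 6).

The rational canonical form is the block-diagonal matrix of companion matrices C(f_i):
R = [[0, 0, -18], [1, 0, 6], [0, 1, 1]].

Note the characteristic polynomial does not split into linear factors over ℚ, so A has no Jordan form over ℚ; the rational canonical form exists over any field.

R = [[0, 0, -18], [1, 0, 6], [0, 1, 1]]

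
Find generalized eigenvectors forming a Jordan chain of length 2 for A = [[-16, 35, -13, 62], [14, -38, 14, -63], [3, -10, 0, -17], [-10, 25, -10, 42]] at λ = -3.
v_1 = [[-4, 4, 1, -3]]^T, v_2 = [[-7, 7, 2, -5]]^T

We seek v_1 ∈ ker((A + 3I)^2) \ ker(A + 3I), then set v_{i+1} = (A + 3I) v_i.

One such chain is v_1 = [[-4, 4, 1, -3]]^T, v_2 = [[-7, 7, 2, -5]]^T. Check: (A + 3I) v_2 = [[0, 0, 0, 0]]^T = 0.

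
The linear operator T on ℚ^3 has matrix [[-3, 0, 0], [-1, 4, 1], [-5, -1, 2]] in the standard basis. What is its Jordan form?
J = [[-3, 0, 0], [0, 3, 1], [0, 0, 3]]

The characteristic polynomial is det(xI - A) = (x - 3)^2(x + 3), so the eigenvalues are -3 (algebraic multiplicity 1), 3 (algebraic multiplicity 2).

For λ = -3: algebraic multiplicity 1 gives one 1×1 block.

For λ = 3: rank(A - 3I) = 2, rank((A - 3I)^2) = 1. The eigenspace has dimension 3 - 2 = 1, so there is 1 Jordan block; the rank sequence gives block sizes [2].

Assembling the blocks gives the Jordan form J above.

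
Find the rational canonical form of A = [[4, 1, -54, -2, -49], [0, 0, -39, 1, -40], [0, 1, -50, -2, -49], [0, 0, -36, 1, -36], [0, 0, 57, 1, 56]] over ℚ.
R = [[4, 0, 0, 0, 0], [0, 0, 0, 0, 96], [0, 1, 0, 0, -64], [0, 0, 1, 0, -2], [0, 0, 0, 1, 7]]

The invariant factors of A (the non-unit diagonal entries of the Smith normal form of xI - A over ℚ[x]) are x - 4, (x - 4)^2(x - 2)(x + 3), each dividing the next. The characteristic polynomial is their product, (x - 4)^3(x - 2)(x + 3).

The rational canonical form is the block-diagonal matrix of companion matrices C(f_i):
R = [[4, 0, 0, 0, 0], [0, 0, 0, 0, 96], [0, 1, 0, 0, -64], [0, 0, 1, 0, -2], [0, 0, 0, 1, 7]].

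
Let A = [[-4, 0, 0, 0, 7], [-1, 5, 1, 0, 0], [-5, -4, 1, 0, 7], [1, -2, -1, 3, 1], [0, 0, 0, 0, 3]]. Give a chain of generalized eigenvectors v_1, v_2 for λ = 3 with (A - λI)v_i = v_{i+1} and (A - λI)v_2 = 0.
v_1 = [[1, 0, 2, 0, 1]]^T, v_2 = [[0, 1, -2, 0, 0]]^T

We seek v_1 ∈ ker((A - 3I)^2) \ ker(A - 3I), then set v_{i+1} = (A - 3I) v_i.

One such chain is v_1 = [[1, 0, 2, 0, 1]]^T, v_2 = [[0, 1, -2, 0, 0]]^T. Check: (A - 3I) v_2 = [[0, 0, 0, 0, 0]]^T = 0.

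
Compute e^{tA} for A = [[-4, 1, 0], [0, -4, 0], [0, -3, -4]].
A has Jordan form J = [[-4, 1, 0], [0, -4, 0], [0, 0, -4]] with A = PJP^{-1}, so e^{tA} = P e^{tJ} P^{-1}.

For a Jordan block J_k(λ), e^{tJ_k(λ)} = e^{λt} · (I + tN + t^2 N^2/2! + ... + t^{k-1} N^{k-1}/(k-1)!) where N is the nilpotent superdiagonal part.

Assembling the blocks and conjugating back gives the entries of e^{tA} as shown above.

e^{tA} = [[e^{-4*t}, t*e^{-4*t}, 0], [0, e^{-4*t}, 0], [0, -3*t*e^{-4*t}, e^{-4*t}]]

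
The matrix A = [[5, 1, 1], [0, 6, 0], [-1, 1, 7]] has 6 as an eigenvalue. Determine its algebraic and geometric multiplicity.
The characteristic polynomial is (x - 6)^3, so the factor x - 6 appears with exponent 3: the algebraic multiplicity is 3.

rank(A - 6I) = 1, so the eigenspace has dimension 3 - 1 = 2: the geometric multiplicity is 2.

Since 2 < 3, A is not diagonalizable.

algebraic multiplicity 3, geometric multiplicity 2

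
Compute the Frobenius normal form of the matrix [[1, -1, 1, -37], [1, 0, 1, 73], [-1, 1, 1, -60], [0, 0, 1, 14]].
The invariant factors of A (the non-unit diagonal entries of the Smith normal form of xI - A over ℚ[x]) are (x - 5)^3(x - 1), each dividing the next. The characteristic polynomial is their product, (x - 5)^3(x - 1).

The rational canonical form is the block-diagonal matrix of companion matrices C(f_i):
R = [[0, 0, 0, -125], [1, 0, 0, 200], [0, 1, 0, -90], [0, 0, 1, 16]].

R = [[0, 0, 0, -125], [1, 0, 0, 200], [0, 1, 0, -90], [0, 0, 1, 16]]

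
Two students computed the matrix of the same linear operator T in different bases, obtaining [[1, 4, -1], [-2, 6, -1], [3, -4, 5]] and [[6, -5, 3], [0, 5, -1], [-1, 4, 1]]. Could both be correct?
Two matrices over a field are similar if and only if they have the same invariant factors.

Both A and B have characteristic polynomial (x - 4)^3 and minimal polynomial (x - 4)^3. Computing further, both have invariant factors (x - 4)^3. Hence A and B are similar.

Yes.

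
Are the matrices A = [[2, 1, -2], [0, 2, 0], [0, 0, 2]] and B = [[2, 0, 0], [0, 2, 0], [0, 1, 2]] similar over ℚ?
Yes.

Two matrices over a field are similar if and only if they have the same invariant factors.

Both A and B have characteristic polynomial (x - 2)^3 and minimal polynomial (x - 2)^2. Computing further, both have invariant factors x - 2, (x - 2)^2. Hence A and B are similar.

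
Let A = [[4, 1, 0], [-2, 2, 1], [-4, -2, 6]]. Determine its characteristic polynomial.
χ_A(x) = (x - 4)^3

xI - A = [[x - 4, -1, 0], [2, x - 2, -1], [4, 2, x - 6]].

Expanding det(xI - A) along the first row:
det(xI - A) = + (x - 4)·det([[x - 2, -1], [2, x - 6]]) - (-1)·det([[2, -1], [4, x - 6]]) + (0)·det([[2, x - 2], [4, 2]]).

Evaluating gives χ_A(x) = x^3 - 12x^2 + 48x - 64 = (x - 4)^3.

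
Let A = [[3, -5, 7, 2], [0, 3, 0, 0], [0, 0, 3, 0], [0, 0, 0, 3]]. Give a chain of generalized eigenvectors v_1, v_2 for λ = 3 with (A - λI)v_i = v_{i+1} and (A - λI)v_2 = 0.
v_1 = [[-4, -1, 0, -2]]^T, v_2 = [[1, 0, 0, 0]]^T

We seek v_1 ∈ ker((A - 3I)^2) \ ker(A - 3I), then set v_{i+1} = (A - 3I) v_i.

One such chain is v_1 = [[-4, -1, 0, -2]]^T, v_2 = [[1, 0, 0, 0]]^T. Check: (A - 3I) v_2 = [[0, 0, 0, 0]]^T = 0.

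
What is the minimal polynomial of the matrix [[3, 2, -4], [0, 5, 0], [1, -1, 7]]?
m_A(x) = (x - 5)^2

The characteristic polynomial factors as (x - 5)^3. The minimal polynomial is ∏(x - λ)^{k_λ} where k_λ is the size of the largest Jordan block at λ.

For λ = 5: rank(A - 5I) = 1, and the largest Jordan block has size 2 (the smallest k with rank((A - 5I)^k) = rank((A - 5I)^(k+1))).

So m_A(x) = (x - 5)^2.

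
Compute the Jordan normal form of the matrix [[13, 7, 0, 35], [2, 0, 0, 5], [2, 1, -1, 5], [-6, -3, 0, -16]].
J = [[-1, 1, 0, 0], [0, -1, 0, 0], [0, 0, -1, 0], [0, 0, 0, -1]]

The characteristic polynomial is det(xI - A) = (x + 1)^4, so the eigenvalues are -1 (algebraic multiplicity 4).

For λ = -1: rank(A + I) = 1, rank((A + I)^2) = 0. The eigenspace has dimension 4 - 1 = 3, so there are 3 Jordan blocks; the rank sequence gives block sizes [2, 1, 1].

Assembling the blocks gives the Jordan form J above.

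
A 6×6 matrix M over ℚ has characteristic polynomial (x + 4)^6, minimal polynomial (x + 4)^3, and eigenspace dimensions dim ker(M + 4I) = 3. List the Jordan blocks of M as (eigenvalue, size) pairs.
Jordan blocks: (-4, 3), (-4, 2), (-4, 1)

λ = -4: algebraic multiplicity 6 (exponent in χ_M), largest block size 3 (exponent in m_M), 3 blocks (geometric multiplicity). These force block sizes [3, 2, 1].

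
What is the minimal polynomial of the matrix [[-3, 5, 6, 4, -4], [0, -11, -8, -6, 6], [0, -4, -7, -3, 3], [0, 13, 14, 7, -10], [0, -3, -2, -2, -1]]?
The characteristic polynomial factors as (x + 3)^5. The minimal polynomial is ∏(x - λ)^{k_λ} where k_λ is the size of the largest Jordan block at λ.

For λ = -3: rank(A + 3I) = 2, and the largest Jordan block has size 2 (the smallest k with rank((A + 3I)^k) = rank((A + 3I)^(k+1))).

So m_A(x) = (x + 3)^2.

m_A(x) = (x + 3)^2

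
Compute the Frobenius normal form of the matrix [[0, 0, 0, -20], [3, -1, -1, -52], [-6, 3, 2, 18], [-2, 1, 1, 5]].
The invariant factors of A (the non-unit diagonal entries of the Smith normal form of xI - A over ℚ[x]) are (x - 4)(x + 1)(x^2 - 3x - 5), each dividing the next. The characteristic polynomial is their product, (x - 4)(x + 1)(x^2 - 3x - 5).

The rational canonical form is the block-diagonal matrix of companion matrices C(f_i):
R = [[0, 0, 0, -20], [1, 0, 0, -27], [0, 1, 0, 0], [0, 0, 1, 6]].

Note the characteristic polynomial does not split into linear factors over ℚ, so A has no Jordan form over ℚ; the rational canonical form exists over any field.

R = [[0, 0, 0, -20], [1, 0, 0, -27], [0, 1, 0, 0], [0, 0, 1, 6]]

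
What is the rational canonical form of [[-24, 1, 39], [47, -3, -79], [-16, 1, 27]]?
The invariant factors of A (the non-unit diagonal entries of the Smith normal form of xI - A over ℚ[x]) are x^3 - x - 4, each dividing the next. The characteristic polynomial is their product, x^3 - x - 4.

The rational canonical form is the block-diagonal matrix of companion matrices C(f_i):
R = [[0, 0, 4], [1, 0, 1], [0, 1, 0]].

Note the characteristic polynomial does not split into linear factors over ℚ, so A has no Jordan form over ℚ; the rational canonical form exists over any field.

R = [[0, 0, 4], [1, 0, 1], [0, 1, 0]]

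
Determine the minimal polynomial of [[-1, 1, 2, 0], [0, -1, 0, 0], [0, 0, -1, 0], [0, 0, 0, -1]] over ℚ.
m_A(x) = (x + 1)^2

The characteristic polynomial factors as (x + 1)^4. The minimal polynomial is ∏(x - λ)^{k_λ} where k_λ is the size of the largest Jordan block at λ.

For λ = -1: rank(A + I) = 1, and the largest Jordan block has size 2 (the smallest k with rank((A + I)^k) = rank((A + I)^(k+1))).

So m_A(x) = (x + 1)^2.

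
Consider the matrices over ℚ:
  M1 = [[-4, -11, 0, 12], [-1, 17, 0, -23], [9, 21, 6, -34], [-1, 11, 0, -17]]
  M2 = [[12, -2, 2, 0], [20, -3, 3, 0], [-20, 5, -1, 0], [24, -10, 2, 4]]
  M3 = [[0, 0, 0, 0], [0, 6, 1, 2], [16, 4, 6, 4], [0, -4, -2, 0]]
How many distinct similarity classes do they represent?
Characteristic polynomials: χ_{M1} = (x - 6)^2(x + 5)^2, χ_{M2} = (x - 4)^2(x - 2)^2, χ_{M3} = x(x - 4)^3.

{M1}: invariant factors (x - 6)^2(x + 5)^2.

{M2}: invariant factors x - 4, (x - 4)(x - 2)^2.

{M3}: invariant factors x - 4, x(x - 4)^2.

Matrices are similar if and only if their invariant-factor lists agree; the partition into similarity classes is {M1}, {M2}, {M3}.

3 classes: {M1}, {M2}, {M3}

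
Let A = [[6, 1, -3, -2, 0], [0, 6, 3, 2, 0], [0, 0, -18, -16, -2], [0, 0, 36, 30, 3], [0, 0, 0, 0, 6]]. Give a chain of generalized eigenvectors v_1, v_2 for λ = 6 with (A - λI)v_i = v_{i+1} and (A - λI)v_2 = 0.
v_1 = [[0, 0, 0, 0, 1]]^T, v_2 = [[0, 0, -2, 3, 0]]^T

We seek v_1 ∈ ker((A - 6I)^2) \ ker(A - 6I), then set v_{i+1} = (A - 6I) v_i.

One such chain is v_1 = [[0, 0, 0, 0, 1]]^T, v_2 = [[0, 0, -2, 3, 0]]^T. Check: (A - 6I) v_2 = [[0, 0, 0, 0, 0]]^T = 0.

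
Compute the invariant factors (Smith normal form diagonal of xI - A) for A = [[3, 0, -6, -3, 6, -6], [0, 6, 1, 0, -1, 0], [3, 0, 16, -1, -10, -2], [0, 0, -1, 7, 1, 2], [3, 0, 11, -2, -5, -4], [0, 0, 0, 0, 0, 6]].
x - 6, x - 6, (x - 6)^3(x - 3)

The Jordan structure of A has elementary divisors (x - 3), (x - 6)^3, (x - 6), (x - 6). Arranging the block sizes at each eigenvalue in decreasing order and taking row products gives the invariant factors.

Invariant factors (smallest first, each dividing the next): x - 6, x - 6, (x - 6)^3(x - 3).

Check: the last factor (x - 6)^3(x - 3) is the minimal polynomial, and the product (x - 6)^5(x - 3) is the characteristic polynomial.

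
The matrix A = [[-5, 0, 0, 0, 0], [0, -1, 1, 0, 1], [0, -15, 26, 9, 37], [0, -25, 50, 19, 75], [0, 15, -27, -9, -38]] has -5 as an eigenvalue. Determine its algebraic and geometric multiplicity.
algebraic multiplicity 1, geometric multiplicity 1

The characteristic polynomial is (x - 4)^2(x + 1)^2(x + 5), so the factor x + 5 appears with exponent 1: the algebraic multiplicity is 1.

rank(A + 5I) = 4, so the eigenspace has dimension 5 - 4 = 1: the geometric multiplicity is 1.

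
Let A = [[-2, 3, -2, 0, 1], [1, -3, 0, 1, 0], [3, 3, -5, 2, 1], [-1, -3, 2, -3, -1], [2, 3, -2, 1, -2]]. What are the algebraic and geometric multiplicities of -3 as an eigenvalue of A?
algebraic multiplicity 5, geometric multiplicity 3

The characteristic polynomial is (x + 3)^5, so the factor x + 3 appears with exponent 5: the algebraic multiplicity is 5.

rank(A + 3I) = 2, so the eigenspace has dimension 5 - 2 = 3: the geometric multiplicity is 3.

Since 3 < 5, A is not diagonalizable.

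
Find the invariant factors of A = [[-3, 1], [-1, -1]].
(x + 2)^2

The Jordan structure of A has elementary divisors (x + 2)^2. Arranging the block sizes at each eigenvalue in decreasing order and taking row products gives the invariant factors.

Invariant factors (smallest first, each dividing the next): (x + 2)^2.

Check: the last factor (x + 2)^2 is the minimal polynomial, and the product (x + 2)^2 is the characteristic polynomial.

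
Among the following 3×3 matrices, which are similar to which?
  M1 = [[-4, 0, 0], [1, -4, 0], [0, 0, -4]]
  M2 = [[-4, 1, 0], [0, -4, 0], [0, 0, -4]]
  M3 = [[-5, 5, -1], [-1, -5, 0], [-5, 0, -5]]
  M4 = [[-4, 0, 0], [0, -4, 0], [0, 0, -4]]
3 classes: {M1, M2}, {M3}, {M4}

Characteristic polynomials: χ_{M1} = (x + 4)^3, χ_{M2} = (x + 4)^3, χ_{M3} = (x + 5)^3, χ_{M4} = (x + 4)^3.

{M1, M2}: invariant factors x + 4, (x + 4)^2.

{M3}: invariant factors (x + 5)^3.

{M4}: invariant factors x + 4, x + 4, x + 4.

Matrices are similar if and only if their invariant-factor lists agree; the partition into similarity classes is {M1, M2}, {M3}, {M4}.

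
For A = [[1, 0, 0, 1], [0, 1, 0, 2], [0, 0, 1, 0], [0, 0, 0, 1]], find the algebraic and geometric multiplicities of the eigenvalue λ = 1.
algebraic multiplicity 4, geometric multiplicity 3

The characteristic polynomial is (x - 1)^4, so the factor x - 1 appears with exponent 4: the algebraic multiplicity is 4.

rank(A - I) = 1, so the eigenspace has dimension 4 - 1 = 3: the geometric multiplicity is 3.

Since 3 < 4, A is not diagonalizable.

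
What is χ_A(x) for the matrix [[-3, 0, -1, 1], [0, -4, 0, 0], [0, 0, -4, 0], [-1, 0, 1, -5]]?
xI - A = [[x + 3, 0, 1, -1], [0, x + 4, 0, 0], [0, 0, x + 4, 0], [1, 0, -1, x + 5]].

Expanding det(xI - A) along the first row:
det(xI - A) = + (x + 3)·det([[x + 4, 0, 0], [0, x + 4, 0], [0, -1, x + 5]]) - (0)·det([[0, 0, 0], [0, x + 4, 0], [1, -1, x + 5]]) + (1)·det([[0, x + 4, 0], [0, 0, 0], [1, 0, x + 5]]) - (-1)·det([[0, x + 4, 0], [0, 0, x + 4], [1, 0, -1]]).

Evaluating gives χ_A(x) = x^4 + 16x^3 + 96x^2 + 256x + 256 = (x + 4)^4.

χ_A(x) = (x + 4)^4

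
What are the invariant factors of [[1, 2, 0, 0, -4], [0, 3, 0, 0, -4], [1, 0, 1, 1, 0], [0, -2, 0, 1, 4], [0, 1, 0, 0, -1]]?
The Jordan structure of A has elementary divisors (x - 1)^2, (x - 1)^2, (x - 1). Arranging the block sizes at each eigenvalue in decreasing order and taking row products gives the invariant factors.

Invariant factors (smallest first, each dividing the next): x - 1, (x - 1)^2, (x - 1)^2.

Check: the last factor (x - 1)^2 is the minimal polynomial, and the product (x - 1)^5 is the characteristic polynomial.

x - 1, (x - 1)^2, (x - 1)^2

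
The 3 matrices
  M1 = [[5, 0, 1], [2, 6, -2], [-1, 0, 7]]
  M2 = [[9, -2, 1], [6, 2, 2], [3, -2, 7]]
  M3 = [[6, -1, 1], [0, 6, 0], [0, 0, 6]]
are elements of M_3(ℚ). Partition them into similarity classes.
Characteristic polynomials: χ_{M1} = (x - 6)^3, χ_{M2} = (x - 6)^3, χ_{M3} = (x - 6)^3.

{M1, M2, M3}: invariant factors x - 6, (x - 6)^2.

Matrices are similar if and only if their invariant-factor lists agree; the partition into similarity classes is {M1, M2, M3}.

1 class: {M1, M2, M3}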